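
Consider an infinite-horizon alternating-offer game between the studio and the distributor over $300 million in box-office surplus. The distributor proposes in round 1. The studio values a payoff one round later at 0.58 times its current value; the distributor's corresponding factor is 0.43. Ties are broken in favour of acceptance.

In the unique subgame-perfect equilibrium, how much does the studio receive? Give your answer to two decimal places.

In a stationary SPE each proposer offers the other exactly their discounted continuation value.
If the distributor keeps x when proposing and the studio keeps y when proposing, then x = 300 − 0.58y and y = 300 − 0.43x.
Solving: x = 300(1 − 0.58) / (1 − 0.43·0.58) = 126 / 0.7506 ≈ 167.8657.
The studio gets 300 − 167.8657 ≈ 132.1343.

132.13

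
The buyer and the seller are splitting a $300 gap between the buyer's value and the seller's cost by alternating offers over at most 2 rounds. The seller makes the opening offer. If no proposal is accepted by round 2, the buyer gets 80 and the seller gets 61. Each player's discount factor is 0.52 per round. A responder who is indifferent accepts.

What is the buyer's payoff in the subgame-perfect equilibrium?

124.28

Work backward from the last round.
Round 2 (the buyer proposes): the seller gets 61 if talks fail, so the buyer offers 61 and keeps 239.
Round 1 (the seller proposes): the buyer can get 239 next round, worth 0.52 × 239 = 124.28 now; the seller offers that and keeps 175.72.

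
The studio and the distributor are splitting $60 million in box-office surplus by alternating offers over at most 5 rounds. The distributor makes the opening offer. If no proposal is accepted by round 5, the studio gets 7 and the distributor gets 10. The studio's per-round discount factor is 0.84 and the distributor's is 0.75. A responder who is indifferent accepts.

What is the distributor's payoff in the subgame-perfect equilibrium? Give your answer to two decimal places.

36.68

By backward induction:
Round 5 (the distributor proposes): the studio gets 7 if talks fail, so the distributor offers 7 and keeps 53.
Round 4 (the studio proposes): the distributor can get 53 next round, worth 0.75 × 53 = 39.75 now; the studio offers that and keeps 20.25.
Round 3 (the distributor proposes): the studio can get 20.25 next round, worth 0.84 × 20.25 = 17.01 now; the distributor offers that and keeps 42.99.
Round 2 (the studio proposes): the distributor can get 42.99 next round, worth 0.75 × 42.99 = 32.2425 now; the studio offers that and keeps 27.7575.
Round 1 (the distributor proposes): the studio can get 27.7575 next round, worth 0.84 × 27.7575 = 23.3163 now; the distributor offers that and keeps 36.6837.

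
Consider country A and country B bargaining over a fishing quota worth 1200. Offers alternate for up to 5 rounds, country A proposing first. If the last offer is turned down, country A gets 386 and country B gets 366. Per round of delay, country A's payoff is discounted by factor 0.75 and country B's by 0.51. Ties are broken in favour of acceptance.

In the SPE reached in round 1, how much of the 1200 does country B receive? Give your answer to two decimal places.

265.07

Round 5 (country A proposes): country B gets 366 if talks fail, so country A offers 366 and keeps 834.
Round 4 (country B proposes): country A can get 834 next round, worth 0.75 × 834 = 625.5 now, so country B offers 625.5, keeping 574.5.
Round 3 (country A proposes): country B can get 574.5 next round, worth 0.51 × 574.5 = 292.995 now. Country A offers 292.995 and keeps 1200 − 292.995 = 907.005.
Round 2 (country B proposes): country A can get 907.005 next round, worth 0.75 × 907.005 = 680.25375 now, so country B offers 680.25375, keeping 519.74625.
Round 1 (country A proposes): country B can get 519.74625 next round, worth 0.51 × 519.74625 = 265.0705875 now; country A offers that and keeps 934.9294125.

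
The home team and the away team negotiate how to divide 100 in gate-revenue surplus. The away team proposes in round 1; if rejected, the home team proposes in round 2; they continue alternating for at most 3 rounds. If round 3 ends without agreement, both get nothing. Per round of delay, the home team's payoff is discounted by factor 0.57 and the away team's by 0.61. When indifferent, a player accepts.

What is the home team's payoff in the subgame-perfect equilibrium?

Solve by backward induction from round 3.
Round 3 (the away team proposes): the home team will accept anything ≥ 0, so the away team offers 0 and keeps 100.
Round 2 (the home team proposes): the away team can get 100 next round, worth 0.61 × 100 = 61 now, so the home team offers 61, keeping 39.
Round 1 (the away team proposes): the home team can get 39 next round, worth 0.57 × 39 = 22.23 now; the away team offers that and keeps 77.77.

22.23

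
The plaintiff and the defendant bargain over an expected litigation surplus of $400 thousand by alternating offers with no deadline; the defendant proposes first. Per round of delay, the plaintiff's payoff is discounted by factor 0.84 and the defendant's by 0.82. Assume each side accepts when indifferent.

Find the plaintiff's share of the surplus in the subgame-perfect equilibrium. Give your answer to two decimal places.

194.34

When the defendant proposes, the plaintiff accepts any offer worth at least 0.84 times what the plaintiff would get by proposing next round; and vice versa.
This gives x = 400 − 0.84y and y = 400 − 0.82x, where x and y are each side's share when it proposes.
Hence (1 − 0.84·0.82)x = 400(1 − 0.84), i.e. 0.3112·x = 64.
x ≈ 205.6555; the plaintiff's share is 400 − x ≈ 194.3445.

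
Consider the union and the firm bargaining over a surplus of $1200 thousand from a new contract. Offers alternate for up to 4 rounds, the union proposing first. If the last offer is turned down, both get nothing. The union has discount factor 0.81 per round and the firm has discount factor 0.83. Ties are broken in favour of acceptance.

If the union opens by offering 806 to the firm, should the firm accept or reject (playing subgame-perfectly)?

Round 4 (the firm proposes): rejection yields 0 for the union; the firm offers 0 and keeps 1200.
Round 3 (the union proposes): the firm can get 1200 next round, worth 0.83 × 1200 = 996 now, so the union offers 996, keeping 204.
Round 2 (the firm proposes): the union can get 204 next round, worth 0.81 × 204 = 165.24 now, so the firm offers 165.24, keeping 1034.76.
So by rejecting in round 1, the firm gets 1034.76 next round, worth 0.83 × 1034.76 = 858.8508 now.
Offer 806 < 858.8508, so the firm rejects.

Reject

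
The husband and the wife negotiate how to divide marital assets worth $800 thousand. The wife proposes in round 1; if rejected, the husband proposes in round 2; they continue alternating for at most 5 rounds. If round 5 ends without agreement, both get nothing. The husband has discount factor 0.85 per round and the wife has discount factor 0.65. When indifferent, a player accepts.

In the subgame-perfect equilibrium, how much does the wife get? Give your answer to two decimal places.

Round 5 (the wife proposes): the husband will accept anything ≥ 0, so the wife offers 0 and keeps 800.
Round 4 (the husband proposes): the wife can get 800 next round, worth 0.65 × 800 = 520 now. The husband offers 520 and keeps 800 − 520 = 280.
Round 3 (the wife proposes): the husband can get 280 next round, worth 0.85 × 280 = 238 now, so the wife offers 238, keeping 562.
Round 2 (the husband proposes): the wife can get 562 next round, worth 0.65 × 562 = 365.3 now; the husband offers that and keeps 434.7.
Round 1 (the wife proposes): the husband can get 434.7 next round, worth 0.85 × 434.7 = 369.495 now; the wife offers that and keeps 430.505.

430.51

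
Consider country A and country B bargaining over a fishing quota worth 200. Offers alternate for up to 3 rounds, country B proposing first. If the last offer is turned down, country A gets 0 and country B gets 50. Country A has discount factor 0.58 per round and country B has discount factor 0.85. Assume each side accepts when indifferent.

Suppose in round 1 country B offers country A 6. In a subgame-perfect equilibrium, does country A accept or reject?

Reject

Round 3 (country B proposes): country A will accept anything ≥ 0, so country B offers 0 and keeps 200.
Round 2 (country A proposes): country B can get 200 next round, worth 0.85 × 200 = 170 now; country A offers that and keeps 30.
So by rejecting in round 1, country A gets 30 next round, worth 0.58 × 30 = 17.4 now.
Offer 6 < 17.4, so country A rejects.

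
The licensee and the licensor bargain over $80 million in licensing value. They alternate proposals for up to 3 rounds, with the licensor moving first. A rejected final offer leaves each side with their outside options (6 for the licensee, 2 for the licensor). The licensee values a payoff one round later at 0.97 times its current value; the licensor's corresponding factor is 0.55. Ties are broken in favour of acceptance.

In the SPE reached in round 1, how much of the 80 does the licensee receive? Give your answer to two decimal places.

38.12

Round 3 (the licensor proposes): the licensee gets 6 if talks fail, so the licensor offers 6 and keeps 74.
Round 2 (the licensee proposes): the licensor can get 74 next round, worth 0.55 × 74 = 40.7 now. The licensee offers 40.7 and keeps 80 − 40.7 = 39.3.
Round 1 (the licensor proposes): the licensee can get 39.3 next round, worth 0.97 × 39.3 = 38.121 now; the licensor offers that and keeps 41.879.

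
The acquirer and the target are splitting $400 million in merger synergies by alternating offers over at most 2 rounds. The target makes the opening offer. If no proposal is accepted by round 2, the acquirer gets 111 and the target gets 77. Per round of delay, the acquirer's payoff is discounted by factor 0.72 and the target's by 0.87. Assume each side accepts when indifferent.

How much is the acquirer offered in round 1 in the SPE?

232.56

Round 2 (the acquirer proposes): the target gets 77 if talks fail, so the acquirer offers 77 and keeps 323.
Round 1 (the target proposes): the acquirer can get 323 next round, worth 0.72 × 323 = 232.56 now; the target offers that and keeps 167.44.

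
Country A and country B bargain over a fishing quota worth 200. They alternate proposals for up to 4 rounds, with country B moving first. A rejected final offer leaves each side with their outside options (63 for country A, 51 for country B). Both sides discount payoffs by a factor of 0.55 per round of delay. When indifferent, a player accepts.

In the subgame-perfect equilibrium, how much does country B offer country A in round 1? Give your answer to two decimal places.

74.29

Solve by backward induction from round 4.
Round 4 (country A proposes): country B gets 51 if talks fail, so country A offers 51 and keeps 149.
Round 3 (country B proposes): country A can get 149 next round, worth 0.55 × 149 = 81.95 now, so country B offers 81.95, keeping 118.05.
Round 2 (country A proposes): country B can get 118.05 next round, worth 0.55 × 118.05 = 64.9275 now; country A offers that and keeps 135.0725.
Round 1 (country B proposes): country A can get 135.0725 next round, worth 0.55 × 135.0725 = 74.289875 now. Country B offers 74.289875 and keeps 200 − 74.289875 = 125.710125.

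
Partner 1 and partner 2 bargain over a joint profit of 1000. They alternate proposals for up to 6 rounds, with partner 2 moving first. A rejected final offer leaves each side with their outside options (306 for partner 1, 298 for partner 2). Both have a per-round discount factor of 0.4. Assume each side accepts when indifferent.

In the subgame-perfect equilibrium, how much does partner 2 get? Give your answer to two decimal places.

714.41

Work backward from the last round.
Round 6 (partner 1 proposes): partner 2 gets 298 if talks fail, so partner 1 offers 298 and keeps 702.
Round 5 (partner 2 proposes): partner 1 can get 702 next round, worth 0.4 × 702 = 280.8 now, so partner 2 offers 280.8, keeping 719.2.
Round 4 (partner 1 proposes): partner 2 can get 719.2 next round, worth 0.4 × 719.2 = 287.68 now; partner 1 offers that and keeps 712.32.
Round 3 (partner 2 proposes): partner 1 can get 712.32 next round, worth 0.4 × 712.32 = 284.928 now; partner 2 offers that and keeps 715.072.
Round 2 (partner 1 proposes): partner 2 can get 715.072 next round, worth 0.4 × 715.072 = 286.0288 now; partner 1 offers that and keeps 713.9712.
Round 1 (partner 2 proposes): partner 1 can get 713.9712 next round, worth 0.4 × 713.9712 = 285.58848 now. Partner 2 offers 285.58848 and keeps 1000 − 285.58848 = 714.41152.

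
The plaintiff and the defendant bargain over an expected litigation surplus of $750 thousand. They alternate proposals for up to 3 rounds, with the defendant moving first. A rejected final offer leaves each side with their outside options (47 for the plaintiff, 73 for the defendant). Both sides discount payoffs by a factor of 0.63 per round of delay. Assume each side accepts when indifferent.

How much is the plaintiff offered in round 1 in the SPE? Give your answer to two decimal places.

193.48

Round 3 (the defendant proposes): the plaintiff gets 47 if talks fail, so the defendant offers 47 and keeps 703.
Round 2 (the plaintiff proposes): the defendant can get 703 next round, worth 0.63 × 703 = 442.89 now. The plaintiff offers 442.89 and keeps 750 − 442.89 = 307.11.
Round 1 (the defendant proposes): the plaintiff can get 307.11 next round, worth 0.63 × 307.11 = 193.4793 now. The defendant offers 193.4793 and keeps 750 − 193.4793 = 556.5207.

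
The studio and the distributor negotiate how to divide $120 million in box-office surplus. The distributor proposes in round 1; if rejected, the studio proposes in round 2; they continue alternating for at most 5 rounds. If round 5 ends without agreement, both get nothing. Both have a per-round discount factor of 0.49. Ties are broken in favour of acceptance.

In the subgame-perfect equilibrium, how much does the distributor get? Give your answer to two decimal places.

82.81

By backward induction:
Round 5 (the distributor proposes): rejection yields 0 for the studio; the distributor offers 0 and keeps 120.
Round 4 (the studio proposes): the distributor can get 120 next round, worth 0.49 × 120 = 58.8 now. The studio offers 58.8 and keeps 120 − 58.8 = 61.2.
Round 3 (the distributor proposes): the studio can get 61.2 next round, worth 0.49 × 61.2 = 29.988 now, so the distributor offers 29.988, keeping 90.012.
Round 2 (the studio proposes): the distributor can get 90.012 next round, worth 0.49 × 90.012 = 44.10588 now; the studio offers that and keeps 75.89412.
Round 1 (the distributor proposes): the studio can get 75.89412 next round, worth 0.49 × 75.89412 = 37.1881188 now; the distributor offers that and keeps 82.8118812.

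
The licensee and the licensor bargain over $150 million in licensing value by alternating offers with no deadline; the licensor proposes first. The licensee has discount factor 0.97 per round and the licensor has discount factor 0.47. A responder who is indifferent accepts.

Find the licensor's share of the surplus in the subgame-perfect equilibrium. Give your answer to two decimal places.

8.27

When the licensor proposes, the licensee accepts any offer worth at least 0.97 times what the licensee would get by proposing next round; and vice versa.
This gives x = 150 − 0.97y and y = 150 − 0.47x, where x and y are each side's share when it proposes.
Hence (1 − 0.97·0.47)x = 150(1 − 0.97), i.e. 0.5441·x = 4.5.
x ≈ 8.2705; the licensee's share is 150 − x ≈ 141.7295.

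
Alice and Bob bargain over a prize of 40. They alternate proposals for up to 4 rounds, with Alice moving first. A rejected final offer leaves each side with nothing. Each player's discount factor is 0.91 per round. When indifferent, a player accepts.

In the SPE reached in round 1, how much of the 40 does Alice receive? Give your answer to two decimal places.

Round 4 (Bob proposes): rejection yields 0 for Alice; Bob offers 0 and keeps 40.
Round 3 (Alice proposes): Bob can get 40 next round, worth 0.91 × 40 = 36.4 now. Alice offers 36.4 and keeps 40 − 36.4 = 3.6.
Round 2 (Bob proposes): Alice can get 3.6 next round, worth 0.91 × 3.6 = 3.276 now. Bob offers 3.276 and keeps 40 − 3.276 = 36.724.
Round 1 (Alice proposes): Bob can get 36.724 next round, worth 0.91 × 36.724 = 33.41884 now; Alice offers that and keeps 6.58116.

6.58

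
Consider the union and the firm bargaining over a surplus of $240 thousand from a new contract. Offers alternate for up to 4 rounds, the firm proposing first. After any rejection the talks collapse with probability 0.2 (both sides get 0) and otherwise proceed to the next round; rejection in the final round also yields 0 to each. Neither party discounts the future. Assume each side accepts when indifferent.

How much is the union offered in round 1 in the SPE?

161.28

By backward induction:
Round 4 (the union proposes): rejection yields 0 for the firm; the union offers 0 and keeps 240.
Round 3 (the firm proposes): rejecting gives the union an expected 0.8 × 240 = 192. The firm offers 192 and keeps 240 − 192 = 48.
Round 2 (the union proposes): rejecting gives the firm an expected 0.8 × 48 = 38.4, so the union offers 38.4, keeping 201.6.
Round 1 (the firm proposes): rejecting gives the union an expected 0.8 × 201.6 = 161.28. The firm offers 161.28 and keeps 240 − 161.28 = 78.72.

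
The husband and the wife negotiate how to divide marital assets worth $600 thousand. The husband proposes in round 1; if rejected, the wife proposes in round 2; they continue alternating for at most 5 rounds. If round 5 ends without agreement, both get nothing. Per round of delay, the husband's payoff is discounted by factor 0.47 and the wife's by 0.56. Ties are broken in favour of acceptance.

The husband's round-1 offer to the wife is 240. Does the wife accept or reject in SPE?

Round 5 (the husband proposes): rejection yields 0 for the wife; the husband offers 0 and keeps 600.
Round 4 (the wife proposes): the husband can get 600 next round, worth 0.47 × 600 = 282 now; the wife offers that and keeps 318.
Round 3 (the husband proposes): the wife can get 318 next round, worth 0.56 × 318 = 178.08 now. The husband offers 178.08 and keeps 600 − 178.08 = 421.92.
Round 2 (the wife proposes): the husband can get 421.92 next round, worth 0.47 × 421.92 = 198.3024 now. The wife offers 198.3024 and keeps 600 − 198.3024 = 401.6976.
So by rejecting in round 1, the wife gets 401.6976 next round, worth 0.56 × 401.6976 = 224.950656 now.
Offer 240 ≥ 224.950656, so the wife accepts.

Accept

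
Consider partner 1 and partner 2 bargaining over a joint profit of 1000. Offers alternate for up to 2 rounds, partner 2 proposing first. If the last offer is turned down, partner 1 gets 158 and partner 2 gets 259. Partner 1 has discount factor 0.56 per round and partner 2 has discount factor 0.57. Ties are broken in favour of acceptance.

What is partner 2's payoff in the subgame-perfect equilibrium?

By backward induction:
Round 2 (partner 1 proposes): partner 2 gets 259 if talks fail, so partner 1 offers 259 and keeps 741.
Round 1 (partner 2 proposes): partner 1 can get 741 next round, worth 0.56 × 741 = 414.96 now; partner 2 offers that and keeps 585.04.

585.04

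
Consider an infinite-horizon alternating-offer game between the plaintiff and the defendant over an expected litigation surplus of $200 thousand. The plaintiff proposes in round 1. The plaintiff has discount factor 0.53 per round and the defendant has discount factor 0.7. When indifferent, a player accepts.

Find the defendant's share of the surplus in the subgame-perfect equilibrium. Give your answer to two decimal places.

104.61

When the plaintiff proposes, the defendant accepts any offer worth at least 0.7 times what the defendant would get by proposing next round; and vice versa.
This gives x = 200 − 0.7y and y = 200 − 0.53x, where x and y are each side's share when it proposes.
Hence (1 − 0.7·0.53)x = 200(1 − 0.7), i.e. 0.629·x = 60.
x ≈ 95.3895; the defendant's share is 200 − x ≈ 104.6105.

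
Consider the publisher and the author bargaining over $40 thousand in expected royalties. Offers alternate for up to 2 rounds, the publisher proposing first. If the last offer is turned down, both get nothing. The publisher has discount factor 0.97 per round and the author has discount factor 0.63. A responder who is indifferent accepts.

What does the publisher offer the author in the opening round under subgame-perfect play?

25.2

Work backward from the last round.
Round 2 (the author proposes): the publisher will accept anything ≥ 0, so the author offers 0 and keeps 40.
Round 1 (the publisher proposes): the author can get 40 next round, worth 0.63 × 40 = 25.2 now; the publisher offers that and keeps 14.8.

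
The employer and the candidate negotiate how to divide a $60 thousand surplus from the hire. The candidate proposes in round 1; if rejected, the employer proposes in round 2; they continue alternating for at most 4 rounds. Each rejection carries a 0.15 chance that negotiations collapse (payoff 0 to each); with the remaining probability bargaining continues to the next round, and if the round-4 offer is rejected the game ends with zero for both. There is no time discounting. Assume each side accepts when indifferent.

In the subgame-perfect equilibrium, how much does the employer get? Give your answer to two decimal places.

Round 4 (the employer proposes): the candidate will accept anything ≥ 0, so the employer offers 0 and keeps 60.
Round 3 (the candidate proposes): rejecting gives the employer an expected 0.85 × 60 = 51; the candidate offers that and keeps 9.
Round 2 (the employer proposes): rejecting gives the candidate an expected 0.85 × 9 = 7.65; the employer offers that and keeps 52.35.
Round 1 (the candidate proposes): rejecting gives the employer an expected 0.85 × 52.35 = 44.4975. The candidate offers 44.4975 and keeps 60 − 44.4975 = 15.5025.

44.50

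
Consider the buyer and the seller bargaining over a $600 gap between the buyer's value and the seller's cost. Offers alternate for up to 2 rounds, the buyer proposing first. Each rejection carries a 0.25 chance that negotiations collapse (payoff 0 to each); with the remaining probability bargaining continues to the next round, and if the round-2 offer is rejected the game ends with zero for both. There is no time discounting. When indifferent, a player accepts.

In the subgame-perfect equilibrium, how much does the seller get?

Round 2 (the seller proposes): the buyer will accept anything ≥ 0, so the seller offers 0 and keeps 600.
Round 1 (the buyer proposes): rejecting gives the seller an expected 0.75 × 600 = 450; the buyer offers that and keeps 150.

450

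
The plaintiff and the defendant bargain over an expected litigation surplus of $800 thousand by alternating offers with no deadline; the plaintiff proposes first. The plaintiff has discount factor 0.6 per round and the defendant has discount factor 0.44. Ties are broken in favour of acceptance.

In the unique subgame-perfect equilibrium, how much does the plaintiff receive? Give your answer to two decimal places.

608.70

In a stationary SPE each proposer offers the other exactly their discounted continuation value.
If the plaintiff keeps x when proposing and the defendant keeps y when proposing, then x = 800 − 0.44y and y = 800 − 0.6x.
Solving: x = 800(1 − 0.44) / (1 − 0.6·0.44) = 448 / 0.736 ≈ 608.6957.
The defendant gets 800 − 608.6957 ≈ 191.3043.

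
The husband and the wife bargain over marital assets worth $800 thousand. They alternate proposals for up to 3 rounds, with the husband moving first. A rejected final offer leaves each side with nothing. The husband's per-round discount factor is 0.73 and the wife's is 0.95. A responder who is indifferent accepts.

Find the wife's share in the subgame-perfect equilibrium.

Round 3 (the husband proposes): rejection yields 0 for the wife; the husband offers 0 and keeps 800.
Round 2 (the wife proposes): the husband can get 800 next round, worth 0.73 × 800 = 584 now, so the wife offers 584, keeping 216.
Round 1 (the husband proposes): the wife can get 216 next round, worth 0.95 × 216 = 205.2 now, so the husband offers 205.2, keeping 594.8.

205.2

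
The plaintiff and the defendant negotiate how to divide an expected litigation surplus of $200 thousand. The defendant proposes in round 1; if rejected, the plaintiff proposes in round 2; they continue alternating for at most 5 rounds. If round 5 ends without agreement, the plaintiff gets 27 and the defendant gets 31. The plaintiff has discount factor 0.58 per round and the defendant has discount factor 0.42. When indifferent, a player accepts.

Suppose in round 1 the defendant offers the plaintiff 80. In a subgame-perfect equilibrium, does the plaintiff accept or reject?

Reject

Round 5 (the defendant proposes): the plaintiff gets 27 if talks fail, so the defendant offers 27 and keeps 173.
Round 4 (the plaintiff proposes): the defendant can get 173 next round, worth 0.42 × 173 = 72.66 now, so the plaintiff offers 72.66, keeping 127.34.
Round 3 (the defendant proposes): the plaintiff can get 127.34 next round, worth 0.58 × 127.34 = 73.8572 now. The defendant offers 73.8572 and keeps 200 − 73.8572 = 126.1428.
Round 2 (the plaintiff proposes): the defendant can get 126.1428 next round, worth 0.42 × 126.1428 = 52.979976 now, so the plaintiff offers 52.979976, keeping 147.020024.
So by rejecting in round 1, the plaintiff gets 147.020024 next round, worth 0.58 × 147.020024 = 85.27161392 now.
Offer 80 < 85.27161392, so the plaintiff rejects.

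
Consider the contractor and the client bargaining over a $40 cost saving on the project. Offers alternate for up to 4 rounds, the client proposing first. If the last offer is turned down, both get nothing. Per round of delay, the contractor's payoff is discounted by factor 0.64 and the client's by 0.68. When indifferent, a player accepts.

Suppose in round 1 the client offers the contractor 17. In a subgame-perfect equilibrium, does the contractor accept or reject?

Round 4 (the contractor proposes): the client will accept anything ≥ 0, so the contractor offers 0 and keeps 40.
Round 3 (the client proposes): the contractor can get 40 next round, worth 0.64 × 40 = 25.6 now, so the client offers 25.6, keeping 14.4.
Round 2 (the contractor proposes): the client can get 14.4 next round, worth 0.68 × 14.4 = 9.792 now; the contractor offers that and keeps 30.208.
So by rejecting in round 1, the contractor gets 30.208 next round, worth 0.64 × 30.208 = 19.33312 now.
Offer 17 < 19.33312, so the contractor rejects.

Reject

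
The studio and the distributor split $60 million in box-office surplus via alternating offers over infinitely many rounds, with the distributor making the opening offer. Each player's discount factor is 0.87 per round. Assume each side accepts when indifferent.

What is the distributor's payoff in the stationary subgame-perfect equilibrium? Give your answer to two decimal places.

Let x be the distributor's share when the distributor proposes and y be the studio's share when the studio proposes.
The studio accepts iff offered ≥ 0.87·y, so x = 60 − 0.87y. Symmetrically y = 60 − 0.87x.
Substituting: x = 60 − 0.87(60 − 0.87x), giving x(1 − 0.87·0.87) = 60(1 − 0.87).
So x = 60 × 0.13 / 0.2431 ≈ 32.0856, and the studio receives 60 − x ≈ 27.9144.

32.09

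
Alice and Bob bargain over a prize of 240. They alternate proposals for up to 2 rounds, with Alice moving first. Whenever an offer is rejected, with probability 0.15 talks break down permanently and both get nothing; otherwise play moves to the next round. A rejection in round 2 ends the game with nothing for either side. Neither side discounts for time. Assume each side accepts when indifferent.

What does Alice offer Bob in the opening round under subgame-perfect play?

204

Round 2 (Bob proposes): Alice will accept anything ≥ 0, so Bob offers 0 and keeps 240.
Round 1 (Alice proposes): rejecting gives Bob an expected 0.85 × 240 = 204, so Alice offers 204, keeping 36.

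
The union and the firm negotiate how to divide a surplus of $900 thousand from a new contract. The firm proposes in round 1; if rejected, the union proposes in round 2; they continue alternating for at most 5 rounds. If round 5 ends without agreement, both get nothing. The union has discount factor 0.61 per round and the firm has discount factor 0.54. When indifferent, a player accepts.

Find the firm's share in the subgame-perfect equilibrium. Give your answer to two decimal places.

564.27

Round 5 (the firm proposes): the union will accept anything ≥ 0, so the firm offers 0 and keeps 900.
Round 4 (the union proposes): the firm can get 900 next round, worth 0.54 × 900 = 486 now. The union offers 486 and keeps 900 − 486 = 414.
Round 3 (the firm proposes): the union can get 414 next round, worth 0.61 × 414 = 252.54 now; the firm offers that and keeps 647.46.
Round 2 (the union proposes): the firm can get 647.46 next round, worth 0.54 × 647.46 = 349.6284 now, so the union offers 349.6284, keeping 550.3716.
Round 1 (the firm proposes): the union can get 550.3716 next round, worth 0.61 × 550.3716 = 335.726676 now. The firm offers 335.726676 and keeps 900 − 335.726676 = 564.273324.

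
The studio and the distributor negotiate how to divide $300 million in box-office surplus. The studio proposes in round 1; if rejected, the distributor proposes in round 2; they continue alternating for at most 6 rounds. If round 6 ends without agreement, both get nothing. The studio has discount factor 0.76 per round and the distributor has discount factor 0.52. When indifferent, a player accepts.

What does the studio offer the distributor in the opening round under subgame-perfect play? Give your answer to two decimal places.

76.60

Round 6 (the distributor proposes): rejection yields 0 for the studio; the distributor offers 0 and keeps 300.
Round 5 (the studio proposes): the distributor can get 300 next round, worth 0.52 × 300 = 156 now, so the studio offers 156, keeping 144.
Round 4 (the distributor proposes): the studio can get 144 next round, worth 0.76 × 144 = 109.44 now. The distributor offers 109.44 and keeps 300 − 109.44 = 190.56.
Round 3 (the studio proposes): the distributor can get 190.56 next round, worth 0.52 × 190.56 = 99.0912 now. The studio offers 99.0912 and keeps 300 − 99.0912 = 200.9088.
Round 2 (the distributor proposes): the studio can get 200.9088 next round, worth 0.76 × 200.9088 = 152.690688 now, so the distributor offers 152.690688, keeping 147.309312.
Round 1 (the studio proposes): the distributor can get 147.309312 next round, worth 0.52 × 147.309312 = 76.60084224 now, so the studio offers 76.60084224, keeping 223.39915776.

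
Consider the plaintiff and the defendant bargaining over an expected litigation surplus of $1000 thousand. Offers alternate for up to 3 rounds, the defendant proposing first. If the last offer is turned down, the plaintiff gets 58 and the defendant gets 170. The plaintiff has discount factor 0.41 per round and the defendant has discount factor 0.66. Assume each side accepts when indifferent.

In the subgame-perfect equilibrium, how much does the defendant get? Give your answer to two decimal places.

Solve by backward induction from round 3.
Round 3 (the defendant proposes): the plaintiff gets 58 if talks fail, so the defendant offers 58 and keeps 942.
Round 2 (the plaintiff proposes): the defendant can get 942 next round, worth 0.66 × 942 = 621.72 now; the plaintiff offers that and keeps 378.28.
Round 1 (the defendant proposes): the plaintiff can get 378.28 next round, worth 0.41 × 378.28 = 155.0948 now. The defendant offers 155.0948 and keeps 1000 − 155.0948 = 844.9052.

844.91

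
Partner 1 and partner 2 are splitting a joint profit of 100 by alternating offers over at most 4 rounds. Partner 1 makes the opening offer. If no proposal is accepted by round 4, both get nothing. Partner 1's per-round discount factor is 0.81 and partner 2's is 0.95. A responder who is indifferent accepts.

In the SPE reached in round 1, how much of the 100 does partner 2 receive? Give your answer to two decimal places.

91.15

By backward induction:
Round 4 (partner 2 proposes): rejection yields 0 for partner 1; partner 2 offers 0 and keeps 100.
Round 3 (partner 1 proposes): partner 2 can get 100 next round, worth 0.95 × 100 = 95 now. Partner 1 offers 95 and keeps 100 − 95 = 5.
Round 2 (partner 2 proposes): partner 1 can get 5 next round, worth 0.81 × 5 = 4.05 now; partner 2 offers that and keeps 95.95.
Round 1 (partner 1 proposes): partner 2 can get 95.95 next round, worth 0.95 × 95.95 = 91.1525 now. Partner 1 offers 91.1525 and keeps 100 − 91.1525 = 8.8475.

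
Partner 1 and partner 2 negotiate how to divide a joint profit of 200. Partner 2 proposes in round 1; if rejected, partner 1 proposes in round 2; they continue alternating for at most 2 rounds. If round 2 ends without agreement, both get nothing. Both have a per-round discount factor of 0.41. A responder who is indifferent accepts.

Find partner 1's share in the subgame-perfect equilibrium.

Round 2 (partner 1 proposes): rejection yields 0 for partner 2; partner 1 offers 0 and keeps 200.
Round 1 (partner 2 proposes): partner 1 can get 200 next round, worth 0.41 × 200 = 82 now; partner 2 offers that and keeps 118.

82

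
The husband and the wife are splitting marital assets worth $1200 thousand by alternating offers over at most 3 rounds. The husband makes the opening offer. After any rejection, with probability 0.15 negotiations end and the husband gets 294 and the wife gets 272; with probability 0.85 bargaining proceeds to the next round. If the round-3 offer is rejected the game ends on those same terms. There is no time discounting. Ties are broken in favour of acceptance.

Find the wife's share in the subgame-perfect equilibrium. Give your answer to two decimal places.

352.84

Round 3 (the husband proposes): the wife gets 272 if talks fail, so the husband offers 272 and keeps 928.
Round 2 (the wife proposes): rejecting gives the husband an expected 0.85 × 928 + 0.15 × 294 = 832.9. The wife offers 832.9 and keeps 1200 − 832.9 = 367.1.
Round 1 (the husband proposes): rejecting gives the wife an expected 0.85 × 367.1 + 0.15 × 272 = 352.835. The husband offers 352.835 and keeps 1200 − 352.835 = 847.165.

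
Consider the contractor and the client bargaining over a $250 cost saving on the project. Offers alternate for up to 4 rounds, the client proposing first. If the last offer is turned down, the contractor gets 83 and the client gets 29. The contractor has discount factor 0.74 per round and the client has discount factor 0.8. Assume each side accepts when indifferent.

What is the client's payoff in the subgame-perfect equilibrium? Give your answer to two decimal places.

116.18

Round 4 (the contractor proposes): the client gets 29 if talks fail, so the contractor offers 29 and keeps 221.
Round 3 (the client proposes): the contractor can get 221 next round, worth 0.74 × 221 = 163.54 now. The client offers 163.54 and keeps 250 − 163.54 = 86.46.
Round 2 (the contractor proposes): the client can get 86.46 next round, worth 0.8 × 86.46 = 69.168 now; the contractor offers that and keeps 180.832.
Round 1 (the client proposes): the contractor can get 180.832 next round, worth 0.74 × 180.832 = 133.81568 now. The client offers 133.81568 and keeps 250 − 133.81568 = 116.18432.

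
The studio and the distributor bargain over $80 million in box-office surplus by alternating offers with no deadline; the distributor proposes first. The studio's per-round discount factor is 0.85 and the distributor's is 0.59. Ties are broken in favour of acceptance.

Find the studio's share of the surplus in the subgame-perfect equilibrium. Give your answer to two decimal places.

55.93

Let x be the distributor's share when the distributor proposes and y be the studio's share when the studio proposes.
The studio accepts iff offered ≥ 0.85·y, so x = 80 − 0.85y. Symmetrically y = 80 − 0.59x.
Substituting: x = 80 − 0.85(80 − 0.59x), giving x(1 − 0.59·0.85) = 80(1 − 0.85).
So x = 80 × 0.15 / 0.4985 ≈ 24.0722, and the studio receives 80 − x ≈ 55.9278.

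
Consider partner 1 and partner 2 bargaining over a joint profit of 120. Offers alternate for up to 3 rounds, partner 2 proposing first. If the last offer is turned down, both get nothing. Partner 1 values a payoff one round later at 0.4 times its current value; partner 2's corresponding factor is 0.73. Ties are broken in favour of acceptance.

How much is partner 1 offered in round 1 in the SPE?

12.96

By backward induction:
Round 3 (partner 2 proposes): partner 1 will accept anything ≥ 0, so partner 2 offers 0 and keeps 120.
Round 2 (partner 1 proposes): partner 2 can get 120 next round, worth 0.73 × 120 = 87.6 now. Partner 1 offers 87.6 and keeps 120 − 87.6 = 32.4.
Round 1 (partner 2 proposes): partner 1 can get 32.4 next round, worth 0.4 × 32.4 = 12.96 now, so partner 2 offers 12.96, keeping 107.04.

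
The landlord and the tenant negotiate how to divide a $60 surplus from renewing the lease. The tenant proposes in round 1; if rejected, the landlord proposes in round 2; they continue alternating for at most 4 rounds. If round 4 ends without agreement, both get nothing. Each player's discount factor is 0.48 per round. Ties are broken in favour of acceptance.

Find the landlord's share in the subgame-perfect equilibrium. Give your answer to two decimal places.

By backward induction:
Round 4 (the landlord proposes): rejection yields 0 for the tenant; the landlord offers 0 and keeps 60.
Round 3 (the tenant proposes): the landlord can get 60 next round, worth 0.48 × 60 = 28.8 now; the tenant offers that and keeps 31.2.
Round 2 (the landlord proposes): the tenant can get 31.2 next round, worth 0.48 × 31.2 = 14.976 now, so the landlord offers 14.976, keeping 45.024.
Round 1 (the tenant proposes): the landlord can get 45.024 next round, worth 0.48 × 45.024 = 21.61152 now, so the tenant offers 21.61152, keeping 38.38848.

21.61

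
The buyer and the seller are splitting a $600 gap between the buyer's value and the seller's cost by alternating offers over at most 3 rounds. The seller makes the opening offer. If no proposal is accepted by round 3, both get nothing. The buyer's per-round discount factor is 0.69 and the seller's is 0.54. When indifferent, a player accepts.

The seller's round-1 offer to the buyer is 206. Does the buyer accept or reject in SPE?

Work out the buyer's continuation value if the offer is rejected.
Round 3 (the seller proposes): rejection yields 0 for the buyer; the seller offers 0 and keeps 600.
Round 2 (the buyer proposes): the seller can get 600 next round, worth 0.54 × 600 = 324 now. The buyer offers 324 and keeps 600 − 324 = 276.
So by rejecting in round 1, the buyer gets 276 next round, worth 0.69 × 276 = 190.44 now.
Offer 206 ≥ 190.44, so the buyer accepts.

Accept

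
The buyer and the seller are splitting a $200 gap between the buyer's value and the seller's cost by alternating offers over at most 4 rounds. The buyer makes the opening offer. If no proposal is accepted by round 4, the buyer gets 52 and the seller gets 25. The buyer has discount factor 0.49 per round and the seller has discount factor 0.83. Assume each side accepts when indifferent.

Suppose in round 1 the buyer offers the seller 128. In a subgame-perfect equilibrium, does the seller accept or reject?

Round 4 (the seller proposes): the buyer gets 52 if talks fail, so the seller offers 52 and keeps 148.
Round 3 (the buyer proposes): the seller can get 148 next round, worth 0.83 × 148 = 122.84 now. The buyer offers 122.84 and keeps 200 − 122.84 = 77.16.
Round 2 (the seller proposes): the buyer can get 77.16 next round, worth 0.49 × 77.16 = 37.8084 now. The seller offers 37.8084 and keeps 200 − 37.8084 = 162.1916.
So by rejecting in round 1, the seller gets 162.1916 next round, worth 0.83 × 162.1916 = 134.619028 now.
Offer 128 < 134.619028, so the seller rejects.

Reject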